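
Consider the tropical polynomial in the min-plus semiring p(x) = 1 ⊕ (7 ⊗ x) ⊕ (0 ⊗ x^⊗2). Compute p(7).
p(7) = 1

A tropical monomial a ⊗ x^⊗i evaluates to a + i · x. Evaluating each term at x = 7:
  Term 0 contributes 1 + 0 · 7 = 1
  Term 1 contributes 7 + 1 · 7 = 14
  Term 2 contributes 0 + 2 · 7 = 14
p(7) = ⊕ of these = min[1, 14, 14] = 1.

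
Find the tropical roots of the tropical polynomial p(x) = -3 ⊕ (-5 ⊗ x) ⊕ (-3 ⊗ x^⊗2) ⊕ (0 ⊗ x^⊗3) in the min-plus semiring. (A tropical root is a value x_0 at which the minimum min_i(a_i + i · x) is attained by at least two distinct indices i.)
Roots: {-3, -2, 2}

Each tropical root is a break point of the lower envelope of the lines y = a_i + i · x (there are 4 lines, with slopes 0, 1, ..., 3). Only the lines that attain the minimum somewhere contribute to roots; other lines are dominated. Here the surviving (envelope) indices are i = 3, i = 2, i = 1, i = 0.
Intersections between consecutive envelope lines give the roots: for adjacent envelope indices i < j the intersection is x = (a_i − a_j) / (j − i). Reading off the sorted break points: {-3, -2, 2}.
Verification: at each break x_0, at least two indices attain the minimum of min_i(a_i + i · x_0).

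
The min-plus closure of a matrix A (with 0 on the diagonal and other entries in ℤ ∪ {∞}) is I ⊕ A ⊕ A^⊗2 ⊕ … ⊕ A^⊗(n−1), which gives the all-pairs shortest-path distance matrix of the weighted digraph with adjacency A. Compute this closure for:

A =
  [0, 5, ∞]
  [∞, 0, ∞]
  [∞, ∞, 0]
Closure =
  [0, 5, ∞]
  [∞, 0, ∞]
  [∞, ∞, 0]

This is the Floyd-Warshall all-pairs shortest-path computation. For each intermediate vertex k = 0, 1, …, 2, update dist[i][j] ← min(dist[i][j], dist[i][k] + dist[k][j]). The final matrix gives, for each (i, j), the minimum total weight of any directed path from i to j (possibly empty when i = j).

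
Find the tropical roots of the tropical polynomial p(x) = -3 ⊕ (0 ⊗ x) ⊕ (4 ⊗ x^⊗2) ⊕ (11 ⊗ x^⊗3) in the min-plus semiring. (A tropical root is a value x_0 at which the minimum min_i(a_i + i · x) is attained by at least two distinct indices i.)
Roots: {-7, -4, -3}

Each tropical root is a break point of the lower envelope of the lines y = a_i + i · x (there are 4 lines, with slopes 0, 1, ..., 3). Only the lines that attain the minimum somewhere contribute to roots; other lines are dominated. Here the surviving (envelope) indices are i = 3, i = 2, i = 1, i = 0.
Intersections between consecutive envelope lines give the roots: for adjacent envelope indices i < j the intersection is x = (a_i − a_j) / (j − i). Reading off the sorted break points: {-7, -4, -3}.
Verification: at each break x_0, at least two indices attain the minimum of min_i(a_i + i · x_0).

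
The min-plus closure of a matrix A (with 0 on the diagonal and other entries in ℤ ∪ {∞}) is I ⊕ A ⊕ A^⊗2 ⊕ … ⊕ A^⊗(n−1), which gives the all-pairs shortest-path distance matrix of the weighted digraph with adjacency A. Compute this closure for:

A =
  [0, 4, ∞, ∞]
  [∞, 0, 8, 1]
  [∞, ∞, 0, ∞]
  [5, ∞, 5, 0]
Closure =
  [0, 4, 10, 5]
  [6, 0, 6, 1]
  [∞, ∞, 0, ∞]
  [5, 9, 5, 0]

This is the Floyd-Warshall all-pairs shortest-path computation. For each intermediate vertex k = 0, 1, …, 3, update dist[i][j] ← min(dist[i][j], dist[i][k] + dist[k][j]). The final matrix gives, for each (i, j), the minimum total weight of any directed path from i to j (possibly empty when i = j).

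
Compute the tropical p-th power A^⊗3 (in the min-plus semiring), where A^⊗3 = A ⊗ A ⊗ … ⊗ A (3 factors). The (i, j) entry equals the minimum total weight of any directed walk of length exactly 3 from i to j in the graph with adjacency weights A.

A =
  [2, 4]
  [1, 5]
A^⊗3 =
  [6, 8]
  [5, 7]

Each entry (A^⊗3)_ij equals the minimum over all length-3 walks i = v_0 → v_1 → … → v_3 = j of Σ_t A[v_t][v_{t+1}]. For example, for (i, j) = (0, 1) we minimise over 4 possible intermediate vertex sequences; the minimum is 8, attained along the walk 0 → 0 → 0 → 1.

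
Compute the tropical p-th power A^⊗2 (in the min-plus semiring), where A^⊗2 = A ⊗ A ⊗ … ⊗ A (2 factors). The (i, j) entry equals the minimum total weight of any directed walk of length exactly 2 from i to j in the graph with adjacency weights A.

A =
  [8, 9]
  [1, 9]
A^⊗2 =
  [10, 17]
  [9, 10]

Each entry (A^⊗2)_ij equals the minimum over all length-2 walks i = v_0 → v_1 → … → v_2 = j of Σ_t A[v_t][v_{t+1}]. For example, for (i, j) = (0, 1) we minimise over 2 possible intermediate vertex sequences; the minimum is 17, attained along the walk 0 → 0 → 1.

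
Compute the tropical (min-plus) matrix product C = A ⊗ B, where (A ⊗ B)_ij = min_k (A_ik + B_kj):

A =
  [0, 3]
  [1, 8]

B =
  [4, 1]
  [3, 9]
A ⊗ B =
  [4, 1]
  [5, 2]

Apply the min-plus product entry-by-entry:
  C[0][0] = min over k of (A[0][0] + B[0][0] = 0 + 4 = 4, A[0][1] + B[1][0] = 3 + 3 = 6) = 4 (attained at k = 0)
  C[0][1] = min over k of (A[0][0] + B[0][1] = 0 + 1 = 1, A[0][1] + B[1][1] = 3 + 9 = 12) = 1 (attained at k = 0)
  C[1][0] = min over k of (A[1][0] + B[0][0] = 1 + 4 = 5, A[1][1] + B[1][0] = 8 + 3 = 11) = 5 (attained at k = 0)
  C[1][1] = min over k of (A[1][0] + B[0][1] = 1 + 1 = 2, A[1][1] + B[1][1] = 8 + 9 = 17) = 2 (attained at k = 0)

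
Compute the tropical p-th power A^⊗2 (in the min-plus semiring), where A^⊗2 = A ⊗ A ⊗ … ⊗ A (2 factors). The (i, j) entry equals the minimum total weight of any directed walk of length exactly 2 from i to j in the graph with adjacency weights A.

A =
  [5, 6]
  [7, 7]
A^⊗2 =
  [10, 11]
  [12, 13]

Each entry (A^⊗2)_ij equals the minimum over all length-2 walks i = v_0 → v_1 → … → v_2 = j of Σ_t A[v_t][v_{t+1}]. For example, for (i, j) = (0, 1) we minimise over 2 possible intermediate vertex sequences; the minimum is 11, attained along the walk 0 → 0 → 1.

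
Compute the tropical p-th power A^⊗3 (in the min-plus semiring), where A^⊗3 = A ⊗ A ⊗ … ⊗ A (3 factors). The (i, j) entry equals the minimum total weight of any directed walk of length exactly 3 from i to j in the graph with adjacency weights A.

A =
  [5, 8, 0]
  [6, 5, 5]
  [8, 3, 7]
A^⊗3 =
  [9, 8, 8]
  [14, 9, 11]
  [14, 11, 9]

Each entry (A^⊗3)_ij equals the minimum over all length-3 walks i = v_0 → v_1 → … → v_3 = j of Σ_t A[v_t][v_{t+1}]. For example, for (i, j) = (0, 2) we minimise over 9 possible intermediate vertex sequences; the minimum is 8, attained along the walk 0 → 2 → 0 → 2.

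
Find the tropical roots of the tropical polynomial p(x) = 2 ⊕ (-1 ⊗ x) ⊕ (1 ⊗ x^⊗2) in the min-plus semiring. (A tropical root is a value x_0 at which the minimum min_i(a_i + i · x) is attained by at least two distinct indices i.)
Roots: {-2, 3}

Each tropical root is a break point of the lower envelope of the lines y = a_i + i · x (there are 3 lines, with slopes 0, 1, ..., 2). Only the lines that attain the minimum somewhere contribute to roots; other lines are dominated. Here the surviving (envelope) indices are i = 2, i = 1, i = 0.
Intersections between consecutive envelope lines give the roots: for adjacent envelope indices i < j the intersection is x = (a_i − a_j) / (j − i). Reading off the sorted break points: {-2, 3}.
Verification: at each break x_0, at least two indices attain the minimum of min_i(a_i + i · x_0).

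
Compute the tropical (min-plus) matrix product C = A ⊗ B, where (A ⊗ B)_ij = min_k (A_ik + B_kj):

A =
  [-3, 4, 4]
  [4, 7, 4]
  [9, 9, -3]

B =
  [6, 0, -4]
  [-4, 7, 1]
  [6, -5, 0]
A ⊗ B =
  [0, -3, -7]
  [3, -1, 0]
  [3, -8, -3]

Apply the min-plus product entry-by-entry:
  C[0][0] = min over k of (A[0][0] + B[0][0] = -3 + 6 = 3, A[0][1] + B[1][0] = 4 + -4 = 0, A[0][2] + B[2][0] = 4 + 6 = 10) = 0 (attained at k = 1)
  C[0][1] = min over k of (A[0][0] + B[0][1] = -3 + 0 = -3, A[0][1] + B[1][1] = 4 + 7 = 11, A[0][2] + B[2][1] = 4 + -5 = -1) = -3 (attained at k = 0)
  C[0][2] = min over k of (A[0][0] + B[0][2] = -3 + -4 = -7, A[0][1] + B[1][2] = 4 + 1 = 5, A[0][2] + B[2][2] = 4 + 0 = 4) = -7 (attained at k = 0)
  C[1][0] = min over k of (A[1][0] + B[0][0] = 4 + 6 = 10, A[1][1] + B[1][0] = 7 + -4 = 3, A[1][2] + B[2][0] = 4 + 6 = 10) = 3 (attained at k = 1)
  C[1][1] = min over k of (A[1][0] + B[0][1] = 4 + 0 = 4, A[1][1] + B[1][1] = 7 + 7 = 14, A[1][2] + B[2][1] = 4 + -5 = -1) = -1 (attained at k = 2)
  C[1][2] = min over k of (A[1][0] + B[0][2] = 4 + -4 = 0, A[1][1] + B[1][2] = 7 + 1 = 8, A[1][2] + B[2][2] = 4 + 0 = 4) = 0 (attained at k = 0)
  C[2][0] = min over k of (A[2][0] + B[0][0] = 9 + 6 = 15, A[2][1] + B[1][0] = 9 + -4 = 5, A[2][2] + B[2][0] = -3 + 6 = 3) = 3 (attained at k = 2)
  C[2][1] = min over k of (A[2][0] + B[0][1] = 9 + 0 = 9, A[2][1] + B[1][1] = 9 + 7 = 16, A[2][2] + B[2][1] = -3 + -5 = -8) = -8 (attained at k = 2)
  C[2][2] = min over k of (A[2][0] + B[0][2] = 9 + -4 = 5, A[2][1] + B[1][2] = 9 + 1 = 10, A[2][2] + B[2][2] = -3 + 0 = -3) = -3 (attained at k = 2)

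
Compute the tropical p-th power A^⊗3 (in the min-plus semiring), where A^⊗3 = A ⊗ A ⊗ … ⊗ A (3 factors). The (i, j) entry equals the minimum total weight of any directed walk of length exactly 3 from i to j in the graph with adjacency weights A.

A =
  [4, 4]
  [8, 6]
A^⊗3 =
  [12, 12]
  [16, 16]

Each entry (A^⊗3)_ij equals the minimum over all length-3 walks i = v_0 → v_1 → … → v_3 = j of Σ_t A[v_t][v_{t+1}]. For example, for (i, j) = (0, 1) we minimise over 4 possible intermediate vertex sequences; the minimum is 12, attained along the walk 0 → 0 → 0 → 1.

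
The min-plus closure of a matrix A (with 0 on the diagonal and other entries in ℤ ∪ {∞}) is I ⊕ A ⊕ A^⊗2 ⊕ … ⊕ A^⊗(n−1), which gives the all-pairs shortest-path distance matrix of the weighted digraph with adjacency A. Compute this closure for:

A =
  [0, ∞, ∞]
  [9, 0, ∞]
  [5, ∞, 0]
Closure =
  [0, ∞, ∞]
  [9, 0, ∞]
  [5, ∞, 0]

This is the Floyd-Warshall all-pairs shortest-path computation. For each intermediate vertex k = 0, 1, …, 2, update dist[i][j] ← min(dist[i][j], dist[i][k] + dist[k][j]). The final matrix gives, for each (i, j), the minimum total weight of any directed path from i to j (possibly empty when i = j).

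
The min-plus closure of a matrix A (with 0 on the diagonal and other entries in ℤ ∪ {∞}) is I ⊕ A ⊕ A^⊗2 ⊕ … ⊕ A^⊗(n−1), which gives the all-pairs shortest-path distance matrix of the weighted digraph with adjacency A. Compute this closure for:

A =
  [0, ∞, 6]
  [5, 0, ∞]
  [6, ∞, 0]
Closure =
  [0, ∞, 6]
  [5, 0, 11]
  [6, ∞, 0]

This is the Floyd-Warshall all-pairs shortest-path computation. For each intermediate vertex k = 0, 1, …, 2, update dist[i][j] ← min(dist[i][j], dist[i][k] + dist[k][j]). The final matrix gives, for each (i, j), the minimum total weight of any directed path from i to j (possibly empty when i = j).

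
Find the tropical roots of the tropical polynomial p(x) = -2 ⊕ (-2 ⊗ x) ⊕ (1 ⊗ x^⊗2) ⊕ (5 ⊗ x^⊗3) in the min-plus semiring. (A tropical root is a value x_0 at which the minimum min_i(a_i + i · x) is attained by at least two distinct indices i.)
Roots: {-4, -3, 0}

Each tropical root is a break point of the lower envelope of the lines y = a_i + i · x (there are 4 lines, with slopes 0, 1, ..., 3). Only the lines that attain the minimum somewhere contribute to roots; other lines are dominated. Here the surviving (envelope) indices are i = 3, i = 2, i = 1, i = 0.
Intersections between consecutive envelope lines give the roots: for adjacent envelope indices i < j the intersection is x = (a_i − a_j) / (j − i). Reading off the sorted break points: {-4, -3, 0}.
Verification: at each break x_0, at least two indices attain the minimum of min_i(a_i + i · x_0).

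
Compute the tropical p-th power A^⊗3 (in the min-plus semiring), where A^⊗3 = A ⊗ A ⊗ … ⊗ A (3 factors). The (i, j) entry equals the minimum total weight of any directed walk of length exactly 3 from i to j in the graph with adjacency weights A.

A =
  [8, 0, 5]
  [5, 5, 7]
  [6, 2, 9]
A^⊗3 =
  [10, 5, 10]
  [10, 10, 12]
  [11, 7, 12]

Each entry (A^⊗3)_ij equals the minimum over all length-3 walks i = v_0 → v_1 → … → v_3 = j of Σ_t A[v_t][v_{t+1}]. For example, for (i, j) = (0, 2) we minimise over 9 possible intermediate vertex sequences; the minimum is 10, attained along the walk 0 → 1 → 0 → 2.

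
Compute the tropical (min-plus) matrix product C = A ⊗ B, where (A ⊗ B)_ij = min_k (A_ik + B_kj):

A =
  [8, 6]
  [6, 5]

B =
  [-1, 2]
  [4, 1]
A ⊗ B =
  [7, 7]
  [5, 6]

Apply the min-plus product entry-by-entry:
  C[0][0] = min over k of (A[0][0] + B[0][0] = 8 + -1 = 7, A[0][1] + B[1][0] = 6 + 4 = 10) = 7 (attained at k = 0)
  C[0][1] = min over k of (A[0][0] + B[0][1] = 8 + 2 = 10, A[0][1] + B[1][1] = 6 + 1 = 7) = 7 (attained at k = 1)
  C[1][0] = min over k of (A[1][0] + B[0][0] = 6 + -1 = 5, A[1][1] + B[1][0] = 5 + 4 = 9) = 5 (attained at k = 0)
  C[1][1] = min over k of (A[1][0] + B[0][1] = 6 + 2 = 8, A[1][1] + B[1][1] = 5 + 1 = 6) = 6 (attained at k = 1)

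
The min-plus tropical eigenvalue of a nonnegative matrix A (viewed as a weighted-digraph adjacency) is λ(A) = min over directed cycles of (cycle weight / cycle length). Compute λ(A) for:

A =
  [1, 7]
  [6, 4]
λ(A) = 1

Enumerate directed cycles and compute their means (weight / length). Sample:
  cycle 0 → 0: weight = 1, length = 1, mean = 1/1 ≈ 1.000
  cycle 1 → 1: weight = 4, length = 1, mean = 4/1 ≈ 4.000
  cycle 0 → 1 → 0: weight = 13, length = 2, mean = 13/2 ≈ 6.500
  cycle 1 → 0 → 1: weight = 13, length = 2, mean = 13/2 ≈ 6.500
Minimum mean = 1.000, attained e.g. along the cycle 0 → 0 with weight 1 and length 1. So λ(A) = 1/1 = 1.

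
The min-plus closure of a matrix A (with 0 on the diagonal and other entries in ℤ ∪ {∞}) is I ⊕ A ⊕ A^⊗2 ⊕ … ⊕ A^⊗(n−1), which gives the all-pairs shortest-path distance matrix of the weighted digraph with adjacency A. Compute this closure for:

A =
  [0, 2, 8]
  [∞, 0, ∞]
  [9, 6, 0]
Closure =
  [0, 2, 8]
  [∞, 0, ∞]
  [9, 6, 0]

This is the Floyd-Warshall all-pairs shortest-path computation. For each intermediate vertex k = 0, 1, …, 2, update dist[i][j] ← min(dist[i][j], dist[i][k] + dist[k][j]). The final matrix gives, for each (i, j), the minimum total weight of any directed path from i to j (possibly empty when i = j).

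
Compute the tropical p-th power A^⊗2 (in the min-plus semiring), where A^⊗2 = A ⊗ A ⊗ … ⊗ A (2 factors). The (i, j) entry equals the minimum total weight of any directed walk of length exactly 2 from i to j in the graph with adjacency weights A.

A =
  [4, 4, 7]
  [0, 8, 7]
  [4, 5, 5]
A^⊗2 =
  [4, 8, 11]
  [4, 4, 7]
  [5, 8, 10]

Each entry (A^⊗2)_ij equals the minimum over all length-2 walks i = v_0 → v_1 → … → v_2 = j of Σ_t A[v_t][v_{t+1}]. For example, for (i, j) = (0, 2) we minimise over 3 possible intermediate vertex sequences; the minimum is 11, attained along the walk 0 → 0 → 2.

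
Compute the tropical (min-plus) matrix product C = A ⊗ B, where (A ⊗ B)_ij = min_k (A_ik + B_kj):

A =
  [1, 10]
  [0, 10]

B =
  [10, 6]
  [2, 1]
A ⊗ B =
  [11, 7]
  [10, 6]

Apply the min-plus product entry-by-entry:
  C[0][0] = min over k of (A[0][0] + B[0][0] = 1 + 10 = 11, A[0][1] + B[1][0] = 10 + 2 = 12) = 11 (attained at k = 0)
  C[0][1] = min over k of (A[0][0] + B[0][1] = 1 + 6 = 7, A[0][1] + B[1][1] = 10 + 1 = 11) = 7 (attained at k = 0)
  C[1][0] = min over k of (A[1][0] + B[0][0] = 0 + 10 = 10, A[1][1] + B[1][0] = 10 + 2 = 12) = 10 (attained at k = 0)
  C[1][1] = min over k of (A[1][0] + B[0][1] = 0 + 6 = 6, A[1][1] + B[1][1] = 10 + 1 = 11) = 6 (attained at k = 0)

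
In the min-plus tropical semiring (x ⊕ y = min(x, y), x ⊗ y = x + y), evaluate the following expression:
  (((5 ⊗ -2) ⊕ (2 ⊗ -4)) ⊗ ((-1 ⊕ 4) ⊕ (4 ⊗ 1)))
(((5 ⊗ -2) ⊕ (2 ⊗ -4)) ⊗ ((-1 ⊕ 4) ⊕ (4 ⊗ 1))) = -3

Expand innermost to outermost. Recall ⊕ takes the minimum of its arguments and ⊗ takes their sum. Working out the expression (((5 ⊗ -2) ⊕ (2 ⊗ -4)) ⊗ ((-1 ⊕ 4) ⊕ (4 ⊗ 1))) gives -3.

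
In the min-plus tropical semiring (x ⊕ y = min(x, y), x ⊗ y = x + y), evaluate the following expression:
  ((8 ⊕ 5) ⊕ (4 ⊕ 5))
((8 ⊕ 5) ⊕ (4 ⊕ 5)) = 4

Expand innermost to outermost. Recall ⊕ takes the minimum of its arguments and ⊗ takes their sum. Working out the expression ((8 ⊕ 5) ⊕ (4 ⊕ 5)) gives 4.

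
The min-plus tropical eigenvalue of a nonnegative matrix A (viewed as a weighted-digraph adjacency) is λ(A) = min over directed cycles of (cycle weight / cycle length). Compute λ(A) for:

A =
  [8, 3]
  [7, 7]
λ(A) = 5

Enumerate directed cycles and compute their means (weight / length). Sample:
  cycle 0 → 0: weight = 8, length = 1, mean = 8/1 ≈ 8.000
  cycle 1 → 1: weight = 7, length = 1, mean = 7/1 ≈ 7.000
  cycle 0 → 1 → 0: weight = 10, length = 2, mean = 10/2 ≈ 5.000
  cycle 1 → 0 → 1: weight = 10, length = 2, mean = 10/2 ≈ 5.000
Minimum mean = 5.000, attained e.g. along the cycle 0 → 1 → 0 with weight 10 and length 2. So λ(A) = 10/2 = 5.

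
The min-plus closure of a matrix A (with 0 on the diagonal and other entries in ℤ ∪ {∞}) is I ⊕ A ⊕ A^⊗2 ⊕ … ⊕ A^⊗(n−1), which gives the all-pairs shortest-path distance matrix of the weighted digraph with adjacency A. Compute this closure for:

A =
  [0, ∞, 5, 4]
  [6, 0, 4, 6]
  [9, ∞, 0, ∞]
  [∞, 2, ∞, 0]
Closure =
  [0, 6, 5, 4]
  [6, 0, 4, 6]
  [9, 15, 0, 13]
  [8, 2, 6, 0]

This is the Floyd-Warshall all-pairs shortest-path computation. For each intermediate vertex k = 0, 1, …, 3, update dist[i][j] ← min(dist[i][j], dist[i][k] + dist[k][j]). The final matrix gives, for each (i, j), the minimum total weight of any directed path from i to j (possibly empty when i = j).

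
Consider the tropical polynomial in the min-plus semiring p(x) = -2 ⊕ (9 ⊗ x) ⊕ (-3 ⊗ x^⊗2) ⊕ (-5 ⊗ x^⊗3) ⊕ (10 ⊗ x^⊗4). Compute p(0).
p(0) = -5

A tropical monomial a ⊗ x^⊗i evaluates to a + i · x. Evaluating each term at x = 0:
  Term 0 contributes -2 + 0 · 0 = -2
  Term 1 contributes 9 + 1 · 0 = 9
  Term 2 contributes -3 + 2 · 0 = -3
  Term 3 contributes -5 + 3 · 0 = -5
  Term 4 contributes 10 + 4 · 0 = 10
p(0) = ⊕ of these = min[-2, 9, -3, -5, 10] = -5.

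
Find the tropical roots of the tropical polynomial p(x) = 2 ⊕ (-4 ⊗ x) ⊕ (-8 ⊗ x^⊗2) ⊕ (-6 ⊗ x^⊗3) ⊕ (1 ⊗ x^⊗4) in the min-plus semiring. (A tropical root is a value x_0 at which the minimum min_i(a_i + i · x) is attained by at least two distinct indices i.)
Roots: {-7, -2, 4, 6}

Each tropical root is a break point of the lower envelope of the lines y = a_i + i · x (there are 5 lines, with slopes 0, 1, ..., 4). Only the lines that attain the minimum somewhere contribute to roots; other lines are dominated. Here the surviving (envelope) indices are i = 4, i = 3, i = 2, i = 1, i = 0.
Intersections between consecutive envelope lines give the roots: for adjacent envelope indices i < j the intersection is x = (a_i − a_j) / (j − i). Reading off the sorted break points: {-7, -2, 4, 6}.
Verification: at each break x_0, at least two indices attain the minimum of min_i(a_i + i · x_0).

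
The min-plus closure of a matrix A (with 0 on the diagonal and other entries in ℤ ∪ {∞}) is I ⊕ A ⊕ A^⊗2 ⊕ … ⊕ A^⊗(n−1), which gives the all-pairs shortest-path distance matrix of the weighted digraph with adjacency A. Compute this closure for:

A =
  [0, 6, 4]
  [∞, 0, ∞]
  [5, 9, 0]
Closure =
  [0, 6, 4]
  [∞, 0, ∞]
  [5, 9, 0]

This is the Floyd-Warshall all-pairs shortest-path computation. For each intermediate vertex k = 0, 1, …, 2, update dist[i][j] ← min(dist[i][j], dist[i][k] + dist[k][j]). The final matrix gives, for each (i, j), the minimum total weight of any directed path from i to j (possibly empty when i = j).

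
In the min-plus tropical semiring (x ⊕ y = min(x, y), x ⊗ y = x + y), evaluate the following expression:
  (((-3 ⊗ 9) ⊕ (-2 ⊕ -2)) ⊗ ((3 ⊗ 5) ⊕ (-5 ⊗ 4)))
(((-3 ⊗ 9) ⊕ (-2 ⊕ -2)) ⊗ ((3 ⊗ 5) ⊕ (-5 ⊗ 4))) = -3

Expand innermost to outermost. Recall ⊕ takes the minimum of its arguments and ⊗ takes their sum. Working out the expression (((-3 ⊗ 9) ⊕ (-2 ⊕ -2)) ⊗ ((3 ⊗ 5) ⊕ (-5 ⊗ 4))) gives -3.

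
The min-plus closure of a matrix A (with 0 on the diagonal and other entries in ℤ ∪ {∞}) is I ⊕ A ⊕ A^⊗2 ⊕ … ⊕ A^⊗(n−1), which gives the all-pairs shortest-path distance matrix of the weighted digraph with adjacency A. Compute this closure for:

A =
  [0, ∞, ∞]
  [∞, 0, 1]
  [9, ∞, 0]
Closure =
  [0, ∞, ∞]
  [10, 0, 1]
  [9, ∞, 0]

This is the Floyd-Warshall all-pairs shortest-path computation. For each intermediate vertex k = 0, 1, …, 2, update dist[i][j] ← min(dist[i][j], dist[i][k] + dist[k][j]). The final matrix gives, for each (i, j), the minimum total weight of any directed path from i to j (possibly empty when i = j).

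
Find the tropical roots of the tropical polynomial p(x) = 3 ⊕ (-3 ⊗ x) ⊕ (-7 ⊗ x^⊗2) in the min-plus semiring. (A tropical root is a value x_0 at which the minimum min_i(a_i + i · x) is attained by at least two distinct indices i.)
Roots: {4, 6}

Each tropical root is a break point of the lower envelope of the lines y = a_i + i · x (there are 3 lines, with slopes 0, 1, ..., 2). Only the lines that attain the minimum somewhere contribute to roots; other lines are dominated. Here the surviving (envelope) indices are i = 2, i = 1, i = 0.
Intersections between consecutive envelope lines give the roots: for adjacent envelope indices i < j the intersection is x = (a_i − a_j) / (j − i). Reading off the sorted break points: {4, 6}.
Verification: at each break x_0, at least two indices attain the minimum of min_i(a_i + i · x_0).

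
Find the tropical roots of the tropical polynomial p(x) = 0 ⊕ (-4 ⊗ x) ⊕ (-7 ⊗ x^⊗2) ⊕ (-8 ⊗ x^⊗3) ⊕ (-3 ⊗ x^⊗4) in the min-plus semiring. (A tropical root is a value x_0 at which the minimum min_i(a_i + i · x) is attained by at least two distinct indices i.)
Roots: {-5, 1, 3, 4}

Each tropical root is a break point of the lower envelope of the lines y = a_i + i · x (there are 5 lines, with slopes 0, 1, ..., 4). Only the lines that attain the minimum somewhere contribute to roots; other lines are dominated. Here the surviving (envelope) indices are i = 4, i = 3, i = 2, i = 1, i = 0.
Intersections between consecutive envelope lines give the roots: for adjacent envelope indices i < j the intersection is x = (a_i − a_j) / (j − i). Reading off the sorted break points: {-5, 1, 3, 4}.
Verification: at each break x_0, at least two indices attain the minimum of min_i(a_i + i · x_0).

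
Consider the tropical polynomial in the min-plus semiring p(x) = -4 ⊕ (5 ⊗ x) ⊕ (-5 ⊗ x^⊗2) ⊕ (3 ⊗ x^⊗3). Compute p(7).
p(7) = -4

A tropical monomial a ⊗ x^⊗i evaluates to a + i · x. Evaluating each term at x = 7:
  Term 0 contributes -4 + 0 · 7 = -4
  Term 1 contributes 5 + 1 · 7 = 12
  Term 2 contributes -5 + 2 · 7 = 9
  Term 3 contributes 3 + 3 · 7 = 24
p(7) = ⊕ of these = min[-4, 12, 9, 24] = -4.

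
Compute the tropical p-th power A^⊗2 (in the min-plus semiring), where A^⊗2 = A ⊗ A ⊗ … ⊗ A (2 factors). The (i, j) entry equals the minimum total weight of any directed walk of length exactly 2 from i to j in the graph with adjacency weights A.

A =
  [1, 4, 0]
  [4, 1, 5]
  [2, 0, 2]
A^⊗2 =
  [2, 0, 1]
  [5, 2, 4]
  [3, 1, 2]

Each entry (A^⊗2)_ij equals the minimum over all length-2 walks i = v_0 → v_1 → … → v_2 = j of Σ_t A[v_t][v_{t+1}]. For example, for (i, j) = (0, 2) we minimise over 3 possible intermediate vertex sequences; the minimum is 1, attained along the walk 0 → 0 → 2.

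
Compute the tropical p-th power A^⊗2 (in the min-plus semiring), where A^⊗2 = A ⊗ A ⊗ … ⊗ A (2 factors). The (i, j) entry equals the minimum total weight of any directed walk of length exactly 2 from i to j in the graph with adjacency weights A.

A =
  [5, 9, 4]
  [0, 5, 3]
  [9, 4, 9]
A^⊗2 =
  [9, 8, 9]
  [5, 7, 4]
  [4, 9, 7]

Each entry (A^⊗2)_ij equals the minimum over all length-2 walks i = v_0 → v_1 → … → v_2 = j of Σ_t A[v_t][v_{t+1}]. For example, for (i, j) = (0, 2) we minimise over 3 possible intermediate vertex sequences; the minimum is 9, attained along the walk 0 → 0 → 2.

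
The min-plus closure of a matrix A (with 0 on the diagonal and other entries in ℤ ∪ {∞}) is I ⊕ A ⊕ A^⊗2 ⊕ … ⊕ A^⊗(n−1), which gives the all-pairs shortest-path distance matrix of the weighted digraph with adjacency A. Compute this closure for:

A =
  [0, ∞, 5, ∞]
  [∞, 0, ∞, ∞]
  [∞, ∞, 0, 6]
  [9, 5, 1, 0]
Closure =
  [0, 16, 5, 11]
  [∞, 0, ∞, ∞]
  [15, 11, 0, 6]
  [9, 5, 1, 0]

This is the Floyd-Warshall all-pairs shortest-path computation. For each intermediate vertex k = 0, 1, …, 3, update dist[i][j] ← min(dist[i][j], dist[i][k] + dist[k][j]). The final matrix gives, for each (i, j), the minimum total weight of any directed path from i to j (possibly empty when i = j).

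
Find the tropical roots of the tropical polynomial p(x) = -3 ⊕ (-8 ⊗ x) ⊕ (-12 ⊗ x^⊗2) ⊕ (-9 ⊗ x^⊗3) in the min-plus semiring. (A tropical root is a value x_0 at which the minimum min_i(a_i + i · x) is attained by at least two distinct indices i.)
Roots: {-3, 4, 5}

Each tropical root is a break point of the lower envelope of the lines y = a_i + i · x (there are 4 lines, with slopes 0, 1, ..., 3). Only the lines that attain the minimum somewhere contribute to roots; other lines are dominated. Here the surviving (envelope) indices are i = 3, i = 2, i = 1, i = 0.
Intersections between consecutive envelope lines give the roots: for adjacent envelope indices i < j the intersection is x = (a_i − a_j) / (j − i). Reading off the sorted break points: {-3, 4, 5}.
Verification: at each break x_0, at least two indices attain the minimum of min_i(a_i + i · x_0).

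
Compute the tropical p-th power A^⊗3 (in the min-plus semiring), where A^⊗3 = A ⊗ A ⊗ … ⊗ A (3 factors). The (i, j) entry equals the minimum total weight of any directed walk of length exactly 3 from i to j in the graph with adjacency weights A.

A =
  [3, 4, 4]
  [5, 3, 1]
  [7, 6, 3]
A^⊗3 =
  [9, 10, 8]
  [11, 9, 7]
  [13, 12, 9]

Each entry (A^⊗3)_ij equals the minimum over all length-3 walks i = v_0 → v_1 → … → v_3 = j of Σ_t A[v_t][v_{t+1}]. For example, for (i, j) = (0, 2) we minimise over 9 possible intermediate vertex sequences; the minimum is 8, attained along the walk 0 → 0 → 1 → 2.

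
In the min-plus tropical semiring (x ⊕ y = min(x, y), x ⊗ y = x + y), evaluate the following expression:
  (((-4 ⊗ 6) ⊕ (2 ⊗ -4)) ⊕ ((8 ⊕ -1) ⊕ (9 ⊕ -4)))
(((-4 ⊗ 6) ⊕ (2 ⊗ -4)) ⊕ ((8 ⊕ -1) ⊕ (9 ⊕ -4))) = -4

Expand innermost to outermost. Recall ⊕ takes the minimum of its arguments and ⊗ takes their sum. Working out the expression (((-4 ⊗ 6) ⊕ (2 ⊗ -4)) ⊕ ((8 ⊕ -1) ⊕ (9 ⊕ -4))) gives -4.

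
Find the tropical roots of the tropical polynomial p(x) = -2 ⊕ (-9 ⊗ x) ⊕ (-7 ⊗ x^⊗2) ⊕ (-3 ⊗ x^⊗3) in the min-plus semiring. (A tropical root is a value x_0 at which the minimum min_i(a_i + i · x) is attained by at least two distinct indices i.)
Roots: {-4, -2, 7}

Each tropical root is a break point of the lower envelope of the lines y = a_i + i · x (there are 4 lines, with slopes 0, 1, ..., 3). Only the lines that attain the minimum somewhere contribute to roots; other lines are dominated. Here the surviving (envelope) indices are i = 3, i = 2, i = 1, i = 0.
Intersections between consecutive envelope lines give the roots: for adjacent envelope indices i < j the intersection is x = (a_i − a_j) / (j − i). Reading off the sorted break points: {-4, -2, 7}.
Verification: at each break x_0, at least two indices attain the minimum of min_i(a_i + i · x_0).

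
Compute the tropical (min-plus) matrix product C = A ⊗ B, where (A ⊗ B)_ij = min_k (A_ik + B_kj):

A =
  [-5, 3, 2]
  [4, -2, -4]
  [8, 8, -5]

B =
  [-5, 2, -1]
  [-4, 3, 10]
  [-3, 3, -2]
A ⊗ B =
  [-10, -3, -6]
  [-7, -1, -6]
  [-8, -2, -7]

Apply the min-plus product entry-by-entry:
  C[0][0] = min over k of (A[0][0] + B[0][0] = -5 + -5 = -10, A[0][1] + B[1][0] = 3 + -4 = -1, A[0][2] + B[2][0] = 2 + -3 = -1) = -10 (attained at k = 0)
  C[0][1] = min over k of (A[0][0] + B[0][1] = -5 + 2 = -3, A[0][1] + B[1][1] = 3 + 3 = 6, A[0][2] + B[2][1] = 2 + 3 = 5) = -3 (attained at k = 0)
  C[0][2] = min over k of (A[0][0] + B[0][2] = -5 + -1 = -6, A[0][1] + B[1][2] = 3 + 10 = 13, A[0][2] + B[2][2] = 2 + -2 = 0) = -6 (attained at k = 0)
  C[1][0] = min over k of (A[1][0] + B[0][0] = 4 + -5 = -1, A[1][1] + B[1][0] = -2 + -4 = -6, A[1][2] + B[2][0] = -4 + -3 = -7) = -7 (attained at k = 2)
  C[1][1] = min over k of (A[1][0] + B[0][1] = 4 + 2 = 6, A[1][1] + B[1][1] = -2 + 3 = 1, A[1][2] + B[2][1] = -4 + 3 = -1) = -1 (attained at k = 2)
  C[1][2] = min over k of (A[1][0] + B[0][2] = 4 + -1 = 3, A[1][1] + B[1][2] = -2 + 10 = 8, A[1][2] + B[2][2] = -4 + -2 = -6) = -6 (attained at k = 2)
  C[2][0] = min over k of (A[2][0] + B[0][0] = 8 + -5 = 3, A[2][1] + B[1][0] = 8 + -4 = 4, A[2][2] + B[2][0] = -5 + -3 = -8) = -8 (attained at k = 2)
  C[2][1] = min over k of (A[2][0] + B[0][1] = 8 + 2 = 10, A[2][1] + B[1][1] = 8 + 3 = 11, A[2][2] + B[2][1] = -5 + 3 = -2) = -2 (attained at k = 2)
  C[2][2] = min over k of (A[2][0] + B[0][2] = 8 + -1 = 7, A[2][1] + B[1][2] = 8 + 10 = 18, A[2][2] + B[2][2] = -5 + -2 = -7) = -7 (attained at k = 2)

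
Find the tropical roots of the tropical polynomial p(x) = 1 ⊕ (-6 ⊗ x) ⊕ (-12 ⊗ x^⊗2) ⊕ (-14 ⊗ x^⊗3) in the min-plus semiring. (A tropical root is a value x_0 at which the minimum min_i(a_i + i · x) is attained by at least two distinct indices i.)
Roots: {2, 6, 7}

Each tropical root is a break point of the lower envelope of the lines y = a_i + i · x (there are 4 lines, with slopes 0, 1, ..., 3). Only the lines that attain the minimum somewhere contribute to roots; other lines are dominated. Here the surviving (envelope) indices are i = 3, i = 2, i = 1, i = 0.
Intersections between consecutive envelope lines give the roots: for adjacent envelope indices i < j the intersection is x = (a_i − a_j) / (j − i). Reading off the sorted break points: {2, 6, 7}.
Verification: at each break x_0, at least two indices attain the minimum of min_i(a_i + i · x_0).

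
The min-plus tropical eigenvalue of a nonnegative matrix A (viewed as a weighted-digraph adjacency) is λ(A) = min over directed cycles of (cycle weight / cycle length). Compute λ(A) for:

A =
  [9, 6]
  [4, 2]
λ(A) = 2

Enumerate directed cycles and compute their means (weight / length). Sample:
  cycle 0 → 0: weight = 9, length = 1, mean = 9/1 ≈ 9.000
  cycle 1 → 1: weight = 2, length = 1, mean = 2/1 ≈ 2.000
  cycle 0 → 1 → 0: weight = 10, length = 2, mean = 10/2 ≈ 5.000
  cycle 1 → 0 → 1: weight = 10, length = 2, mean = 10/2 ≈ 5.000
Minimum mean = 2.000, attained e.g. along the cycle 1 → 1 with weight 2 and length 1. So λ(A) = 2/1 = 2.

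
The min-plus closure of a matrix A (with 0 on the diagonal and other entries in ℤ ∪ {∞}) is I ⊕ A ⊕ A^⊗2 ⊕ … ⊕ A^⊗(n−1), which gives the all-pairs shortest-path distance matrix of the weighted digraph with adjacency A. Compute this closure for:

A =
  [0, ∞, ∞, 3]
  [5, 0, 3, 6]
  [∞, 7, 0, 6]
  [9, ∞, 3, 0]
Closure =
  [0, 13, 6, 3]
  [5, 0, 3, 6]
  [12, 7, 0, 6]
  [9, 10, 3, 0]

This is the Floyd-Warshall all-pairs shortest-path computation. For each intermediate vertex k = 0, 1, …, 3, update dist[i][j] ← min(dist[i][j], dist[i][k] + dist[k][j]). The final matrix gives, for each (i, j), the minimum total weight of any directed path from i to j (possibly empty when i = j).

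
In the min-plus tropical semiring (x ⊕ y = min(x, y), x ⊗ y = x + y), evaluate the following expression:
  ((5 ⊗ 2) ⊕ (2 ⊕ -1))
((5 ⊗ 2) ⊕ (2 ⊕ -1)) = -1

Expand innermost to outermost. Recall ⊕ takes the minimum of its arguments and ⊗ takes their sum. Working out the expression ((5 ⊗ 2) ⊕ (2 ⊕ -1)) gives -1.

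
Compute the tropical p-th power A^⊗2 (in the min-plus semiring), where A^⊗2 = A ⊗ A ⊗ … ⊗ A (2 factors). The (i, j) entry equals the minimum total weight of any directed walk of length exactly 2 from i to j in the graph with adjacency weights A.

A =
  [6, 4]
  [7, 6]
A^⊗2 =
  [11, 10]
  [13, 11]

Each entry (A^⊗2)_ij equals the minimum over all length-2 walks i = v_0 → v_1 → … → v_2 = j of Σ_t A[v_t][v_{t+1}]. For example, for (i, j) = (0, 1) we minimise over 2 possible intermediate vertex sequences; the minimum is 10, attained along the walk 0 → 0 → 1.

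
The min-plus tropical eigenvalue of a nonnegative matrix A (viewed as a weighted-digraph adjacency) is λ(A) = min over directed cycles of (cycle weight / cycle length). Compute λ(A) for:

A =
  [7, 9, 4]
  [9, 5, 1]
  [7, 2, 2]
λ(A) = 3/2

Enumerate directed cycles and compute their means (weight / length). Sample:
  cycle 0 → 0: weight = 7, length = 1, mean = 7/1 ≈ 7.000
  cycle 1 → 1: weight = 5, length = 1, mean = 5/1 ≈ 5.000
  cycle 2 → 2: weight = 2, length = 1, mean = 2/1 ≈ 2.000
  cycle 0 → 1 → 0: weight = 18, length = 2, mean = 18/2 ≈ 9.000
  cycle 0 → 2 → 0: weight = 11, length = 2, mean = 11/2 ≈ 5.500
  cycle 1 → 0 → 1: weight = 18, length = 2, mean = 18/2 ≈ 9.000
Minimum mean = 1.500, attained e.g. along the cycle 1 → 2 → 1 with weight 3 and length 2. So λ(A) = 3/2 = 3/2.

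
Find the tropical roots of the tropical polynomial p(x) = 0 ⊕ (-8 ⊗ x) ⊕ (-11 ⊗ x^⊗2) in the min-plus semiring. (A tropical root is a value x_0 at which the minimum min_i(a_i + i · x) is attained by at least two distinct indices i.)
Roots: {3, 8}

Each tropical root is a break point of the lower envelope of the lines y = a_i + i · x (there are 3 lines, with slopes 0, 1, ..., 2). Only the lines that attain the minimum somewhere contribute to roots; other lines are dominated. Here the surviving (envelope) indices are i = 2, i = 1, i = 0.
Intersections between consecutive envelope lines give the roots: for adjacent envelope indices i < j the intersection is x = (a_i − a_j) / (j − i). Reading off the sorted break points: {3, 8}.
Verification: at each break x_0, at least two indices attain the minimum of min_i(a_i + i · x_0).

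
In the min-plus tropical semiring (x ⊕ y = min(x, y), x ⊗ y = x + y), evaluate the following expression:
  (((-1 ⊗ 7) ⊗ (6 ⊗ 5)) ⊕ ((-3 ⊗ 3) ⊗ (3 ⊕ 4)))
(((-1 ⊗ 7) ⊗ (6 ⊗ 5)) ⊕ ((-3 ⊗ 3) ⊗ (3 ⊕ 4))) = 3

Expand innermost to outermost. Recall ⊕ takes the minimum of its arguments and ⊗ takes their sum. Working out the expression (((-1 ⊗ 7) ⊗ (6 ⊗ 5)) ⊕ ((-3 ⊗ 3) ⊗ (3 ⊕ 4))) gives 3.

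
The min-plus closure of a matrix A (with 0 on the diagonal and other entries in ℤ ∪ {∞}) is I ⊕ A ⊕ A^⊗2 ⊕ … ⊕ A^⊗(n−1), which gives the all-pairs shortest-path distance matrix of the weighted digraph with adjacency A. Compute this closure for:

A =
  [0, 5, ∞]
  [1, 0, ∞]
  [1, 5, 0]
Closure =
  [0, 5, ∞]
  [1, 0, ∞]
  [1, 5, 0]

This is the Floyd-Warshall all-pairs shortest-path computation. For each intermediate vertex k = 0, 1, …, 2, update dist[i][j] ← min(dist[i][j], dist[i][k] + dist[k][j]). The final matrix gives, for each (i, j), the minimum total weight of any directed path from i to j (possibly empty when i = j).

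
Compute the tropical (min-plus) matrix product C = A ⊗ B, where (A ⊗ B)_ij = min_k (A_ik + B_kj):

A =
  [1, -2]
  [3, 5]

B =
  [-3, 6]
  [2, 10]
A ⊗ B =
  [-2, 7]
  [0, 9]

Apply the min-plus product entry-by-entry:
  C[0][0] = min over k of (A[0][0] + B[0][0] = 1 + -3 = -2, A[0][1] + B[1][0] = -2 + 2 = 0) = -2 (attained at k = 0)
  C[0][1] = min over k of (A[0][0] + B[0][1] = 1 + 6 = 7, A[0][1] + B[1][1] = -2 + 10 = 8) = 7 (attained at k = 0)
  C[1][0] = min over k of (A[1][0] + B[0][0] = 3 + -3 = 0, A[1][1] + B[1][0] = 5 + 2 = 7) = 0 (attained at k = 0)
  C[1][1] = min over k of (A[1][0] + B[0][1] = 3 + 6 = 9, A[1][1] + B[1][1] = 5 + 10 = 15) = 9 (attained at k = 0)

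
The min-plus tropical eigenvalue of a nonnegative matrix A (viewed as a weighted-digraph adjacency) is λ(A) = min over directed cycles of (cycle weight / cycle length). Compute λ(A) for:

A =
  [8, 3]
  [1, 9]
λ(A) = 2

Enumerate directed cycles and compute their means (weight / length). Sample:
  cycle 0 → 0: weight = 8, length = 1, mean = 8/1 ≈ 8.000
  cycle 1 → 1: weight = 9, length = 1, mean = 9/1 ≈ 9.000
  cycle 0 → 1 → 0: weight = 4, length = 2, mean = 4/2 ≈ 2.000
  cycle 1 → 0 → 1: weight = 4, length = 2, mean = 4/2 ≈ 2.000
Minimum mean = 2.000, attained e.g. along the cycle 0 → 1 → 0 with weight 4 and length 2. So λ(A) = 4/2 = 2.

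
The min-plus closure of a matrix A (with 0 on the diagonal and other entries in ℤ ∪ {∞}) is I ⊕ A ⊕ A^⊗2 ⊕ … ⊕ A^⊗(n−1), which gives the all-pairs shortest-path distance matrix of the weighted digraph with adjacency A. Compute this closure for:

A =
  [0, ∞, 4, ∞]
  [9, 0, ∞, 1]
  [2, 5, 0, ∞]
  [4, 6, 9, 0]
Closure =
  [0, 9, 4, 10]
  [5, 0, 9, 1]
  [2, 5, 0, 6]
  [4, 6, 8, 0]

This is the Floyd-Warshall all-pairs shortest-path computation. For each intermediate vertex k = 0, 1, …, 3, update dist[i][j] ← min(dist[i][j], dist[i][k] + dist[k][j]). The final matrix gives, for each (i, j), the minimum total weight of any directed path from i to j (possibly empty when i = j).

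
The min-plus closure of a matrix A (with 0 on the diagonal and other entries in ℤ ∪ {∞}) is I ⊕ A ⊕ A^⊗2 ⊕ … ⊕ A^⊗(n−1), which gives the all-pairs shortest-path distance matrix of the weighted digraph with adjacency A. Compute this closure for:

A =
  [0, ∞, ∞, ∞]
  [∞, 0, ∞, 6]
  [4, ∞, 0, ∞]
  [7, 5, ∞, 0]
Closure =
  [0, ∞, ∞, ∞]
  [13, 0, ∞, 6]
  [4, ∞, 0, ∞]
  [7, 5, ∞, 0]

This is the Floyd-Warshall all-pairs shortest-path computation. For each intermediate vertex k = 0, 1, …, 3, update dist[i][j] ← min(dist[i][j], dist[i][k] + dist[k][j]). The final matrix gives, for each (i, j), the minimum total weight of any directed path from i to j (possibly empty when i = j).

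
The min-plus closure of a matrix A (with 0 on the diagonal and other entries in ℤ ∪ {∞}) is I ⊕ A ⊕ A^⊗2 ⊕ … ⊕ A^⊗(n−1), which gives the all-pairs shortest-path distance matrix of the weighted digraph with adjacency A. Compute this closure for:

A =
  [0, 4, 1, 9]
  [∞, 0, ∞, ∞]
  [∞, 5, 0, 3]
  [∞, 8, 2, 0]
Closure =
  [0, 4, 1, 4]
  [∞, 0, ∞, ∞]
  [∞, 5, 0, 3]
  [∞, 7, 2, 0]

This is the Floyd-Warshall all-pairs shortest-path computation. For each intermediate vertex k = 0, 1, …, 3, update dist[i][j] ← min(dist[i][j], dist[i][k] + dist[k][j]). The final matrix gives, for each (i, j), the minimum total weight of any directed path from i to j (possibly empty when i = j).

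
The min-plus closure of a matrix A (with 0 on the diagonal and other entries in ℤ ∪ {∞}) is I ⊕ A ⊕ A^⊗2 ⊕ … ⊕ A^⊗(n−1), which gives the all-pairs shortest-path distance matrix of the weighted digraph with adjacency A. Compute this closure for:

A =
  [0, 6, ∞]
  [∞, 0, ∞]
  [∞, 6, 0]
Closure =
  [0, 6, ∞]
  [∞, 0, ∞]
  [∞, 6, 0]

This is the Floyd-Warshall all-pairs shortest-path computation. For each intermediate vertex k = 0, 1, …, 2, update dist[i][j] ← min(dist[i][j], dist[i][k] + dist[k][j]). The final matrix gives, for each (i, j), the minimum total weight of any directed path from i to j (possibly empty when i = j).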